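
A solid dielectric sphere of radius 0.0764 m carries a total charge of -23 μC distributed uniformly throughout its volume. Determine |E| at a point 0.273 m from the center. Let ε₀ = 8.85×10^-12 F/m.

|E| ≈ 2.77×10^6 N/C

Use a concentric Gaussian sphere at r = 0.273 m (r > R, so the entire charge is enclosed).
Q_enc = -23 μC = -2.30×10^-5 C.
By Gauss's law, ∮E·dA = E·4πr² = Q_enc/ε₀.
E = |Q_enc|/(4πε₀r²) = (2.30e-5)/(4π·8.85×10^-12·(0.273)²) = 2.77×10^6 N/C.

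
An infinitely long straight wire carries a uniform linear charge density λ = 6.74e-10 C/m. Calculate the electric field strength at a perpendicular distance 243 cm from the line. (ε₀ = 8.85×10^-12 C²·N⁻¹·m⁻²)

E = 4.99 N/C

Choose a coaxial cylinder of radius r = 243 cm (arbitrary length L) as the Gaussian surface.
Q_enc = λL, so λ_enc = 6.74×10^-10 C/m.
Applying ∮E·dA = Q_enc/ε₀ with the end caps contributing no flux:
E = |λ_enc|/(2πε₀r) = (6.74×10^-10)/(2π·8.85×10^-12·2.43) = 4.99 N/C.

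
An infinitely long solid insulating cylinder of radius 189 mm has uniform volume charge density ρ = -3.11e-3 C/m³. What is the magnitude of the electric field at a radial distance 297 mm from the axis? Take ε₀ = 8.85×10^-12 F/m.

Take a coaxial cylindrical Gaussian surface of radius r = 297 mm and length L (r > 189 mm, full cross-section enclosed).
λ_enc = ρ·πR² = (-3.11×10^-3)π(0.189)² = -3.49e-4 C/m.
Since E is radial and uniform over the curved surface, Φ = E·2πrL = Q_enc/ε₀ = λ_enc L/ε₀.
E = |λ_enc|/(2πε₀r) = (3.49×10^-4)/(2π·8.85×10^-12·0.297) = 2.11×10^7 N/C.

E = 2.11×10^7 V/m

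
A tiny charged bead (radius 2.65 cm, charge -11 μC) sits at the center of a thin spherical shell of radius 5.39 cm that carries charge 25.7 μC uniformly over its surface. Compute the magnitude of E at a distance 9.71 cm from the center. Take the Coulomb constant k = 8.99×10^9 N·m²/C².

E = 1.40×10^7 V/m

By spherical symmetry E is radial; choose a Gaussian sphere of radius r = 9.71 cm (r > 5.39 cm, enclosing both).
Q_enc = (-11 μC) + (25.7 μC) = 1.47e-5 C.
Since E is radial and uniform over the Gaussian sphere, Φ = E·4πr² = Q_enc/ε₀.
E = k|Q_enc|/r² = (8.99×10^9)(1.47×10^-5)/(0.0971)² = 1.40e7 N/C.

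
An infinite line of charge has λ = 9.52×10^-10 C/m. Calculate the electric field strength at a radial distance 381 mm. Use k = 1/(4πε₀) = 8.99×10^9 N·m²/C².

Coaxial Gaussian cylinder, radius r = 381 mm, length L.
Q_enc = λL, so λ_enc = 9.52×10^-10 C/m.
Gauss's law: E·2πrL = λ_enc L/ε₀.
E = 2k|λ_enc|/r = 2(8.99×10^9)(9.52×10^-10)/(0.381) = 44.9 N/C.

E ≈ 44.9 N/C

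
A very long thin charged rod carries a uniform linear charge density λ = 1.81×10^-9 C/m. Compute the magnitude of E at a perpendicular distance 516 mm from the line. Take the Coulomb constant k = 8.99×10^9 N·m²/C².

|E| = 63.1 V/m

Coaxial Gaussian cylinder, radius r = 516 mm, length L.
Q_enc = λL, so λ_enc = 1.81×10^-9 C/m.
By Gauss's law (flux through the curved wall only), E·2πrL = λ_enc L/ε₀.
E = 2k|λ_enc|/r = 2(8.99×10^9)(1.81e-9)/(0.516) = 63.1 N/C.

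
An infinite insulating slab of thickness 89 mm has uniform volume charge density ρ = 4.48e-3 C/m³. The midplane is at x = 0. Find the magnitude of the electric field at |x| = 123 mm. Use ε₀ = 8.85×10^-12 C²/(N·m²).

E = 2.25e7 V/m

The point |x| = 123 mm lies outside the slab (half-thickness 0.0445 m). A symmetric pillbox spanning the full slab encloses Q_enc = ρ·d·A.
Flux = 2EA ⇒ E = |ρ|d/(2ε₀), independent of distance outside.
E = (4.48e-3)(0.089)/(2·8.85×10^-12) = 2.25e7 N/C.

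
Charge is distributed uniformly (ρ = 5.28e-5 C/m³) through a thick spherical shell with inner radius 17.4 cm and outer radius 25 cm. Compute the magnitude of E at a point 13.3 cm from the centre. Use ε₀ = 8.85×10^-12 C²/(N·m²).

E = 0

Take a concentric spherical Gaussian surface of radius r = 13.3 cm (r < 17.4 cm, inside the empty cavity).
No charge is enclosed, so by Gauss's law E·4πr² = 0 ⇒ E = 0.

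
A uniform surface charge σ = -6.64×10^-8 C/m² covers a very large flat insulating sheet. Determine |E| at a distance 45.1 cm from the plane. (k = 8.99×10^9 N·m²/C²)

By planar symmetry E is perpendicular to the sheet and uniform; use a Gaussian pillbox with flat faces of area A on each side of the sheet.
Only the two end caps contribute flux: Φ = 2EA. With Q_enc = σA, Gauss's law gives E = |σ|/(2ε₀).
E = 2πk|σ| = 2π(8.99×10^9)(6.64e-8) = 3.75×10^3 N/C.

|E| ≈ 3.75×10^3 N/C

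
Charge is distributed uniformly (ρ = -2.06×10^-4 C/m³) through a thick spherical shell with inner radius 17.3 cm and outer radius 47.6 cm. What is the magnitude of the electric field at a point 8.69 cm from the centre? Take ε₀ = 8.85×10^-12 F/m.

|E| = 0 V/m

Take a concentric spherical Gaussian surface of radius r = 8.69 cm (r < 17.3 cm, inside the empty cavity).
No charge is enclosed, so by Gauss's law E·4πr² = 0 ⇒ E = 0.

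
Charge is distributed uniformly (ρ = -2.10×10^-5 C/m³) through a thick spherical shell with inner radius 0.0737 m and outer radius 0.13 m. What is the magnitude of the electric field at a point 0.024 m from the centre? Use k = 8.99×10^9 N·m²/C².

Use a concentric Gaussian sphere at r = 0.024 m (r < 0.0737 m, inside the empty cavity).
Q_enc = 0 (all charge lies at larger r); Gauss's law gives E = 0.

E = 0 (no enclosed charge)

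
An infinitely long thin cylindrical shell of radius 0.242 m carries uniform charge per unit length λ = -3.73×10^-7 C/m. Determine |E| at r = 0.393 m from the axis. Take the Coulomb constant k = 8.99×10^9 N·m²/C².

|E| = 1.71×10^4 N/C

Coaxial Gaussian cylinder, radius r = 0.393 m, length L (r > 0.242 m).
The full line charge is enclosed: λ_enc = -3.73×10^-7 C/m.
Gauss's law: E·2πrL = λ_enc L/ε₀.
E = 2k|λ_enc|/r = 2(8.99×10^9)(3.73×10^-7)/(0.393) = 1.71×10^4 N/C.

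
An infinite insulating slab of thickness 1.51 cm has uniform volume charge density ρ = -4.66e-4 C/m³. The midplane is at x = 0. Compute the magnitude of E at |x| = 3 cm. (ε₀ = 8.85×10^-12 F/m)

The point |x| = 3 cm lies outside the slab (half-thickness 0.00755 m). A symmetric pillbox spanning the full slab encloses Q_enc = ρ·d·A.
Flux = 2EA ⇒ E = |ρ|d/(2ε₀), independent of distance outside.
E = (4.66×10^-4)(0.0151)/(2·8.85×10^-12) = 3.98×10^5 N/C.

E ≈ 3.98×10^5 V/m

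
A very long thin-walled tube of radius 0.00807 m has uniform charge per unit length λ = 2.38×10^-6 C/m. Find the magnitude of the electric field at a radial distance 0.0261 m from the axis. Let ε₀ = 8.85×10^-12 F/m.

By cylindrical symmetry E is radial; use a coaxial Gaussian cylinder of radius 0.0261 m and length L (r > 0.00807 m).
The full line charge is enclosed: λ_enc = 2.38×10^-6 C/m.
Since E is radial and uniform over the curved surface, Φ = E·2πrL = Q_enc/ε₀ = λ_enc L/ε₀.
E = |λ_enc|/(2πε₀r) = (2.38e-6)/(2π·8.85×10^-12·0.0261) = 1.64×10^6 N/C.

|E| ≈ 1.64×10^6 N/C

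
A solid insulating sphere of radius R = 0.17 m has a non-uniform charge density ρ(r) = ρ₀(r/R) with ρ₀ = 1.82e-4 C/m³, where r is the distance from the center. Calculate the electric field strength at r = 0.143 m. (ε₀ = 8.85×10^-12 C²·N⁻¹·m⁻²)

Symmetry ⇒ E = E(r) r̂. Gaussian sphere of radius r = 0.143 m (r < R).
Integrate the density: Q_enc = 4π ∫₀^r ρ₀(r'/R)^1 r'² dr' = 4πρ₀ r^4/(4·R) = 1.406×10^-6 C.
Since E is radial and uniform over the Gaussian sphere, Φ = E·4πr² = Q_enc/ε₀.
E = |Q_enc|/(4πε₀r²) = (1.406e-6)/(4π·8.85×10^-12·(0.143)²) = 6.18×10^5 N/C.

|E| = 6.18e5 N/C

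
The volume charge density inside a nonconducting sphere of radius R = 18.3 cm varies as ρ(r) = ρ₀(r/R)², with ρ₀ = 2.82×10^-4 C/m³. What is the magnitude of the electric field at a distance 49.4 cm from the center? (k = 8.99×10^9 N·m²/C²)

|E| ≈ 1.60e5 N/C

Take a concentric spherical Gaussian surface of radius r = 49.4 cm (r > R, all charge enclosed).
Q_enc = 4π ∫₀^R ρ₀(r'/R)^2 r'² dr' = 4πρ₀R³/5 = 4.344×10^-6 C.
Gauss's law: E·4πr² = Q_enc/ε₀.
E = k|Q_enc|/r² = (8.99×10^9)(4.344e-6)/(0.494)² = 1.60×10^5 N/C.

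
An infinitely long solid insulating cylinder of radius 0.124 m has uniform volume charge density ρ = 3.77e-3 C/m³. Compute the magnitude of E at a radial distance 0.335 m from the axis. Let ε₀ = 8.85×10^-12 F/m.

Choose a coaxial cylinder of radius r = 0.335 m (arbitrary length L) as the Gaussian surface (r > 0.124 m, full cross-section enclosed).
λ_enc = ρ·πR² = (3.77×10^-3)π(0.124)² = 1.821×10^-4 C/m.
Applying ∮E·dA = Q_enc/ε₀ with the end caps contributing no flux:
E = |λ_enc|/(2πε₀r) = (1.821e-4)/(2π·8.85×10^-12·0.335) = 9.78×10^6 N/C.

E = 9.78e6 N/C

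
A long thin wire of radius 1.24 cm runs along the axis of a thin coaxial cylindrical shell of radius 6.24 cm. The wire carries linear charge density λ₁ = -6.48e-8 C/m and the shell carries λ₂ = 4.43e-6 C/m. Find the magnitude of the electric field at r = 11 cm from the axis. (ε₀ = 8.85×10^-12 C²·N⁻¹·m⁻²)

Choose a coaxial cylinder of radius r = 11 cm (arbitrary length L) as the Gaussian surface (r > 6.24 cm, enclosing both).
λ_enc = λ₁ + λ₂ = (-6.48×10^-8) + (4.43e-6) = 4.365×10^-6 C/m.
By Gauss's law (flux through the curved wall only), E·2πrL = λ_enc L/ε₀.
E = |λ_enc|/(2πε₀r) = (4.365e-6)/(2π·8.85×10^-12·0.11) = 7.14×10^5 N/C.

E = 7.14×10^5 V/m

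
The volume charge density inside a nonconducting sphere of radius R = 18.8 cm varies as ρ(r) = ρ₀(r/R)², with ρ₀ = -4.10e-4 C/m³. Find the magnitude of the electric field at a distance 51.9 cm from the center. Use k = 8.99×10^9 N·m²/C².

|E| ≈ 2.29e5 N/C

Use a concentric Gaussian sphere at r = 51.9 cm (r > R, all charge enclosed).
Q_enc = 4π ∫₀^R ρ₀(r'/R)^2 r'² dr' = 4πρ₀R³/5 = -6.847×10^-6 C.
By Gauss's law, ∮E·dA = E·4πr² = Q_enc/ε₀.
E = k|Q_enc|/r² = (8.99×10^9)(6.847×10^-6)/(0.519)² = 2.29×10^5 N/C.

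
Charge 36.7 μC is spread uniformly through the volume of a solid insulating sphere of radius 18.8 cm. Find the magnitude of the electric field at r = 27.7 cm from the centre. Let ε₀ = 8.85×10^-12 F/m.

|E| ≈ 4.30e6 N/C

Take a concentric spherical Gaussian surface of radius r = 27.7 cm (r > R, so the entire charge is enclosed).
Q_enc = 36.7 μC = 3.67×10^-5 C.
Applying ∮E·dA = Q_enc/ε₀ with Φ = E(4πr²):
E = |Q_enc|/(4πε₀r²) = (3.67×10^-5)/(4π·8.85×10^-12·(0.277)²) = 4.30×10^6 N/C.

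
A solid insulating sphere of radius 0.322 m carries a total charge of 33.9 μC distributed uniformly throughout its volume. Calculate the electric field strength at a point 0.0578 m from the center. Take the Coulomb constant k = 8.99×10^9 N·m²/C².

Symmetry ⇒ E = E(r) r̂. Gaussian sphere of radius r = 0.0578 m (r < R).
Only the charge within r is enclosed: Q_enc = Q·(r/R)³ = (33.9 μC)·(0.0578 m/0.322 m)³ = 1.961×10^-7 C.
By Gauss's law, ∮E·dA = E·4πr² = Q_enc/ε₀.
E = k|Q_enc|/r² = (8.99×10^9)(1.961×10^-7)/(0.0578)² = 5.28×10^5 N/C.

5.28e5 V/m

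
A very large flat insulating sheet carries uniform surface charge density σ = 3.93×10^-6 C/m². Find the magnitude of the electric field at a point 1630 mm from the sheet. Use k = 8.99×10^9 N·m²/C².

|E| = 2.22×10^5 N/C

Choose a cylindrical pillbox piercing the sheet, end faces (area A) parallel to it.
Flux Φ = 2EA and Q_enc = σA, so 2EA = σA/ε₀ ⇒ E = |σ|/(2ε₀), independent of distance.
E = 2πk|σ| = 2π(8.99×10^9)(3.93×10^-6) = 2.22×10^5 N/C.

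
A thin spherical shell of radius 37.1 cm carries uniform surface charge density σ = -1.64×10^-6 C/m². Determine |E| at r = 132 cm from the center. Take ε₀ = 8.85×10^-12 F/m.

Symmetry ⇒ E = E(r) r̂. Gaussian sphere of radius r = 132 cm (r > 37.1 cm).
The entire shell is enclosed: Q_enc = σ·4πR² = (-1.64e-6)·4π·(0.371)² = -2.837e-6 C.
Since E is radial and uniform over the Gaussian sphere, Φ = E·4πr² = Q_enc/ε₀.
E = |Q_enc|/(4πε₀r²) = (2.837×10^-6)/(4π·8.85×10^-12·(1.32)²) = 1.46e4 N/C.

|E| = 1.46×10^4 N/C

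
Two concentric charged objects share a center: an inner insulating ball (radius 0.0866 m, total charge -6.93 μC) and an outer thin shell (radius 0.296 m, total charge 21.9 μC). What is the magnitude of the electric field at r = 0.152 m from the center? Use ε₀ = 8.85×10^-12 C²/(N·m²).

E ≈ 2.70×10^6 V/m

By spherical symmetry E is radial; choose a Gaussian sphere of radius r = 0.152 m (between the bodies, 0.0866 m < r < 0.296 m).
Only the inner charge is enclosed; the outer shell contributes nothing inside itself. Q_enc = -6.93 μC = -6.93×10^-6 C.
Since E is radial and uniform over the Gaussian sphere, Φ = E·4πr² = Q_enc/ε₀.
E = |Q_enc|/(4πε₀r²) = (6.93×10^-6)/(4π·8.85×10^-12·(0.152)²) = 2.70×10^6 N/C.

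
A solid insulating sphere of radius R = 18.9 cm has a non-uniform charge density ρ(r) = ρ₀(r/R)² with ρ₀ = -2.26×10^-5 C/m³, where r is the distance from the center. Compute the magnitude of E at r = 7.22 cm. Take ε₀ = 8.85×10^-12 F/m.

Take a concentric spherical Gaussian surface of radius r = 7.22 cm (r < R).
Integrate the density: Q_enc = 4π ∫₀^r ρ₀(r'/R)^2 r'² dr' = 4πρ₀ r^5/(5·R²) = -3.12×10^-9 C.
By Gauss's law, ∮E·dA = E·4πr² = Q_enc/ε₀.
E = |Q_enc|/(4πε₀r²) = (3.12×10^-9)/(4π·8.85×10^-12·(0.0722)²) = 5.38×10^3 N/C.

E = 5.38e3 N/C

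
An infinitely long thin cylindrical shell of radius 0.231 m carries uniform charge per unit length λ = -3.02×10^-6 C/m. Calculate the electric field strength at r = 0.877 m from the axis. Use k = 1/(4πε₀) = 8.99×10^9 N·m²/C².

Choose a coaxial cylinder of radius r = 0.877 m (arbitrary length L) as the Gaussian surface (r > 0.231 m).
The full line charge is enclosed: λ_enc = -3.02×10^-6 C/m.
Since E is radial and uniform over the curved surface, Φ = E·2πrL = Q_enc/ε₀ = λ_enc L/ε₀.
E = 2k|λ_enc|/r = 2(8.99×10^9)(3.02×10^-6)/(0.877) = 6.19e4 N/C.

E ≈ 6.19×10^4 V/m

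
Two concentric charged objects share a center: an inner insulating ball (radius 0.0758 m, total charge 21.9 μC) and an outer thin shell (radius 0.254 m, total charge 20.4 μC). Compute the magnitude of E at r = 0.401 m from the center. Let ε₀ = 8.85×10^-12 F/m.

Symmetry ⇒ E = E(r) r̂. Gaussian sphere of radius r = 0.401 m (r > 0.254 m, enclosing both).
Q_enc = (21.9 μC) + (20.4 μC) = 4.23×10^-5 C.
Since E is radial and uniform over the Gaussian sphere, Φ = E·4πr² = Q_enc/ε₀.
E = |Q_enc|/(4πε₀r²) = (4.23×10^-5)/(4π·8.85×10^-12·(0.401)²) = 2.37e6 N/C.

2.37×10^6 N/C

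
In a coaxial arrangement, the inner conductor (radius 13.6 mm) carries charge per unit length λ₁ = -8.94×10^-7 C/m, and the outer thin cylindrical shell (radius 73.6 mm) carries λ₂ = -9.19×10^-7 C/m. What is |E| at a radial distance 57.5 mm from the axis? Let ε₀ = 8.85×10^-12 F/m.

Coaxial Gaussian cylinder, radius r = 57.5 mm, length L (between the conductors, 13.6 mm < r < 73.6 mm).
The shell at 73.6 mm lies outside the Gaussian surface, so λ_enc = λ₁ = -8.94×10^-7 C/m.
By Gauss's law (flux through the curved wall only), E·2πrL = λ_enc L/ε₀.
E = |λ_enc|/(2πε₀r) = (8.94×10^-7)/(2π·8.85×10^-12·0.0575) = 2.80e5 N/C.

|E| = 2.80×10^5 V/m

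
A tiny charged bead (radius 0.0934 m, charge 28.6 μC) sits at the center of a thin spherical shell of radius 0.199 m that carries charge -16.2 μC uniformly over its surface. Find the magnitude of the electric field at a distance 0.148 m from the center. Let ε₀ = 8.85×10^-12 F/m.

E ≈ 1.17×10^7 N/C

Take a concentric spherical Gaussian surface of radius r = 0.148 m (between the bodies, 0.0934 m < r < 0.199 m).
Only the inner charge is enclosed; the outer shell contributes nothing inside itself. Q_enc = 28.6 μC = 2.86×10^-5 C.
Since E is radial and uniform over the Gaussian sphere, Φ = E·4πr² = Q_enc/ε₀.
E = |Q_enc|/(4πε₀r²) = (2.86×10^-5)/(4π·8.85×10^-12·(0.148)²) = 1.17e7 N/C.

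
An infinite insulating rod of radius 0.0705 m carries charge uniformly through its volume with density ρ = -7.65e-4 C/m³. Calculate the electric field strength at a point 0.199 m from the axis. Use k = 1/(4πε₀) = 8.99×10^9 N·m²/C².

E ≈ 1.08e6 N/C

Coaxial Gaussian cylinder, radius r = 0.199 m, length L (r > 0.0705 m, full cross-section enclosed).
λ_enc = ρ·πR² = (-7.65e-4)π(0.0705)² = -1.195×10^-5 C/m.
Since E is radial and uniform over the curved surface, Φ = E·2πrL = Q_enc/ε₀ = λ_enc L/ε₀.
E = 2k|λ_enc|/r = 2(8.99×10^9)(1.195e-5)/(0.199) = 1.08×10^6 N/C.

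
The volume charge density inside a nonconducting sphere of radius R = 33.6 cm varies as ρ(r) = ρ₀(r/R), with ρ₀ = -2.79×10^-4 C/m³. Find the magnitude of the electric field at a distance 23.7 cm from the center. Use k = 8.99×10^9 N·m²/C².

E = 1.32×10^6 N/C

Symmetry ⇒ E = E(r) r̂. Gaussian sphere of radius r = 23.7 cm (r < R).
Q_enc = ∫₀^r ρ(r')·4πr'² dr' = (4πρ₀/R) ∫₀^r r'^3 dr' = 4πρ₀ r^4/(4·R) = -8.23×10^-6 C.
Gauss's law: E·4πr² = Q_enc/ε₀.
E = k|Q_enc|/r² = (8.99×10^9)(8.23e-6)/(0.237)² = 1.32×10^6 N/C.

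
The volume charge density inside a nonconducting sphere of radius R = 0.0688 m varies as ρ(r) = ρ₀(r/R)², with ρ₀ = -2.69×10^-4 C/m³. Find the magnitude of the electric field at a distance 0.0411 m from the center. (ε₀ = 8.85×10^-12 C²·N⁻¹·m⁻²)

Symmetry ⇒ E = E(r) r̂. Gaussian sphere of radius r = 0.0411 m (r < R).
Q_enc = ∫₀^r ρ(r')·4πr'² dr' = (4πρ₀/R²) ∫₀^r r'^4 dr' = 4πρ₀ r^5/(5·R²) = -1.675×10^-8 C.
Since E is radial and uniform over the Gaussian sphere, Φ = E·4πr² = Q_enc/ε₀.
E = |Q_enc|/(4πε₀r²) = (1.675e-8)/(4π·8.85×10^-12·(0.0411)²) = 8.92e4 N/C.

|E| = 8.92×10^4 V/m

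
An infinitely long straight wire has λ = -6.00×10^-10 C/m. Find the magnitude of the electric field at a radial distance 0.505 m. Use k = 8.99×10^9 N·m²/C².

|E| = 21.4 V/m

Choose a coaxial cylinder of radius r = 0.505 m (arbitrary length L) as the Gaussian surface.
Q_enc = λL, so λ_enc = -6.00×10^-10 C/m.
Since E is radial and uniform over the curved surface, Φ = E·2πrL = Q_enc/ε₀ = λ_enc L/ε₀.
E = 2k|λ_enc|/r = 2(8.99×10^9)(6.00×10^-10)/(0.505) = 21.4 N/C.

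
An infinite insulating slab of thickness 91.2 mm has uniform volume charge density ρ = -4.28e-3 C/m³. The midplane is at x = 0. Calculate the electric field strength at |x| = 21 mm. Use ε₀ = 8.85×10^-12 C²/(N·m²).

By symmetry E is perpendicular to the slab. A Gaussian pillbox from −21 mm to +21 mm (face area A) lies entirely within the slab.
Q_enc = ρ·(2x)·A and flux = 2EA, so 2EA = 2ρxA/ε₀ ⇒ E = |ρ|x/ε₀.
E = (4.28e-3)(0.021)/(8.85×10^-12) = 1.02×10^7 N/C.

|E| = 1.02e7 N/C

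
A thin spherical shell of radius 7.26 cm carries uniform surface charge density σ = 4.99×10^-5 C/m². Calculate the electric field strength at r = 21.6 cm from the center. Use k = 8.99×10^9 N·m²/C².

Take a concentric spherical Gaussian surface of radius r = 21.6 cm (r > 7.26 cm).
The entire shell is enclosed: Q_enc = σ·4πR² = (4.99×10^-5)·4π·(0.0726)² = 3.305×10^-6 C.
Applying ∮E·dA = Q_enc/ε₀ with Φ = E(4πr²):
E = k|Q_enc|/r² = (8.99×10^9)(3.305×10^-6)/(0.216)² = 6.37×10^5 N/C.

E ≈ 6.37e5 N/C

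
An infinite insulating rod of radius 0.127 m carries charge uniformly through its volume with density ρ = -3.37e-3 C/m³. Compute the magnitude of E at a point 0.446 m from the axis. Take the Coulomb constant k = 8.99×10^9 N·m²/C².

|E| = 6.88e6 N/C

Coaxial Gaussian cylinder, radius r = 0.446 m, length L (r > 0.127 m, full cross-section enclosed).
λ_enc = ρ·πR² = (-3.37×10^-3)π(0.127)² = -1.708×10^-4 C/m.
By Gauss's law (flux through the curved wall only), E·2πrL = λ_enc L/ε₀.
E = 2k|λ_enc|/r = 2(8.99×10^9)(1.708e-4)/(0.446) = 6.88×10^6 N/C.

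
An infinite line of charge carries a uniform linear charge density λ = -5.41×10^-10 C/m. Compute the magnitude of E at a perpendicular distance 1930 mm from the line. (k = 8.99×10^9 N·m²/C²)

|E| ≈ 5.04 N/C

By cylindrical symmetry E is radial; use a coaxial Gaussian cylinder of radius 1930 mm and length L.
Q_enc = λL, so λ_enc = -5.41×10^-10 C/m.
Gauss's law: E·2πrL = λ_enc L/ε₀.
E = 2k|λ_enc|/r = 2(8.99×10^9)(5.41×10^-10)/(1.93) = 5.04 N/C.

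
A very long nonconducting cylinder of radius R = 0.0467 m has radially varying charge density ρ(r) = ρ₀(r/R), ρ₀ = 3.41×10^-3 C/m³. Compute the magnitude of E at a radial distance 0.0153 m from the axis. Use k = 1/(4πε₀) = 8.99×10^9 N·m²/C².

Choose a coaxial cylinder of radius r = 0.0153 m (arbitrary length L) as the Gaussian surface (r < R).
λ_enc = ∫₀^r ρ(r')·2πr' dr' = (2πρ₀/R)·r^3/3 = 5.477×10^-7 C/m.
Since E is radial and uniform over the curved surface, Φ = E·2πrL = Q_enc/ε₀ = λ_enc L/ε₀.
E = 2k|λ_enc|/r = 2(8.99×10^9)(5.477e-7)/(0.0153) = 6.44×10^5 N/C.

6.44×10^5 V/m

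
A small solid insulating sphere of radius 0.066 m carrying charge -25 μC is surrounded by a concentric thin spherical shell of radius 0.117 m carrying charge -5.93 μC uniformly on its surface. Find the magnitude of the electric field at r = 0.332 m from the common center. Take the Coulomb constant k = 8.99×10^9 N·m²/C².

By spherical symmetry E is radial; choose a Gaussian sphere of radius r = 0.332 m (r > 0.117 m, enclosing both).
Q_enc = (-25 μC) + (-5.93 μC) = -3.093×10^-5 C.
By Gauss's law, ∮E·dA = E·4πr² = Q_enc/ε₀.
E = k|Q_enc|/r² = (8.99×10^9)(3.093×10^-5)/(0.332)² = 2.52e6 N/C.

2.52×10^6 N/C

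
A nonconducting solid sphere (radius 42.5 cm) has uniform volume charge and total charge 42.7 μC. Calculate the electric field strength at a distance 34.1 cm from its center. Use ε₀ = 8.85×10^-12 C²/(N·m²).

|E| ≈ 1.71e6 V/m

Use a concentric Gaussian sphere at r = 34.1 cm (r < R).
Only the charge within r is enclosed: Q_enc = Q·(r/R)³ = (42.7 μC)·(34.1 cm/42.5 cm)³ = 2.206×10^-5 C.
Since E is radial and uniform over the Gaussian sphere, Φ = E·4πr² = Q_enc/ε₀.
E = |Q_enc|/(4πε₀r²) = (2.206×10^-5)/(4π·8.85×10^-12·(0.341)²) = 1.71e6 N/C.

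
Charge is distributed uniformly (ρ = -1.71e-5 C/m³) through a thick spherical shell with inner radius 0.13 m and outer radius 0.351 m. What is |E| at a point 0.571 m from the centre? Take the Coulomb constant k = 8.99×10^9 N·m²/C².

By spherical symmetry E is radial; choose a Gaussian sphere of radius r = 0.571 m (r > 0.351 m, enclosing the whole shell).
Q_enc = ρ·(4π/3)(b³ − a³) = (-1.71×10^-5)·(4π/3)·((0.351)³ − (0.13)³) = -2.94e-6 C.
Gauss's law: E·4πr² = Q_enc/ε₀.
E = k|Q_enc|/r² = (8.99×10^9)(2.94e-6)/(0.571)² = 8.11×10^4 N/C.

E = 8.11×10^4 N/C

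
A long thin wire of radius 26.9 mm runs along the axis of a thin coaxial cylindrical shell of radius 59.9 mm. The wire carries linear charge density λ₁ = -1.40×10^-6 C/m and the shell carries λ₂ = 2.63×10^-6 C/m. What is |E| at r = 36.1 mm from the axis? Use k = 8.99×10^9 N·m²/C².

Choose a coaxial cylinder of radius r = 36.1 mm (arbitrary length L) as the Gaussian surface (between the conductors, 26.9 mm < r < 59.9 mm).
Only the inner wire is enclosed; the outer shell contributes nothing inside itself. λ_enc = λ₁ = -1.40×10^-6 C/m.
By Gauss's law (flux through the curved wall only), E·2πrL = λ_enc L/ε₀.
E = 2k|λ_enc|/r = 2(8.99×10^9)(1.40e-6)/(0.0361) = 6.97×10^5 N/C.

|E| ≈ 6.97×10^5 N/C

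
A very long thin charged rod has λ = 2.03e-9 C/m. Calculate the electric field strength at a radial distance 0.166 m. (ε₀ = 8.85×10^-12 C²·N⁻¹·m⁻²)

|E| ≈ 220 N/C

Coaxial Gaussian cylinder, radius r = 0.166 m, length L.
Q_enc = λL, so λ_enc = 2.03×10^-9 C/m.
By Gauss's law (flux through the curved wall only), E·2πrL = λ_enc L/ε₀.
E = |λ_enc|/(2πε₀r) = (2.03e-9)/(2π·8.85×10^-12·0.166) = 220 N/C.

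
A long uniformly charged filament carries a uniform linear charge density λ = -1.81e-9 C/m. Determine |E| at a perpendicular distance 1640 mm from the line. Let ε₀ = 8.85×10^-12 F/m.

|E| = 19.8 V/m

Choose a coaxial cylinder of radius r = 1640 mm (arbitrary length L) as the Gaussian surface.
Q_enc = λL, so λ_enc = -1.81×10^-9 C/m.
Gauss's law: E·2πrL = λ_enc L/ε₀.
E = |λ_enc|/(2πε₀r) = (1.81×10^-9)/(2π·8.85×10^-12·1.64) = 19.8 N/C.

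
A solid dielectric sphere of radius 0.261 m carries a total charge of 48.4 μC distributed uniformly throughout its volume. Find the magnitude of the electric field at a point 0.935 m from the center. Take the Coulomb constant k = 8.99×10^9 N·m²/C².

Symmetry ⇒ E = E(r) r̂. Gaussian sphere of radius r = 0.935 m (r > R, so the entire charge is enclosed).
Q_enc = 48.4 μC = 4.84×10^-5 C.
Gauss's law: E·4πr² = Q_enc/ε₀.
E = k|Q_enc|/r² = (8.99×10^9)(4.84e-5)/(0.935)² = 4.98e5 N/C.

|E| ≈ 4.98e5 V/m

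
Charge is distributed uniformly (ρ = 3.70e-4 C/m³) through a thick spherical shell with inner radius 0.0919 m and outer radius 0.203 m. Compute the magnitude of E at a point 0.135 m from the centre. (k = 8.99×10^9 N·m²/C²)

1.29×10^6 V/m

Take a concentric spherical Gaussian surface of radius r = 0.135 m (within the shell material, 0.0919 m < r < 0.203 m).
Only the shell between 0.0919 m and r is enclosed: Q_enc = ρ·(4π/3)(r³ − a³) = (3.70×10^-4)·(4π/3)·((0.135)³ − (0.0919)³) = 2.61×10^-6 C.
Gauss's law: E·4πr² = Q_enc/ε₀.
E = k|Q_enc|/r² = (8.99×10^9)(2.61×10^-6)/(0.135)² = 1.29×10^6 N/C.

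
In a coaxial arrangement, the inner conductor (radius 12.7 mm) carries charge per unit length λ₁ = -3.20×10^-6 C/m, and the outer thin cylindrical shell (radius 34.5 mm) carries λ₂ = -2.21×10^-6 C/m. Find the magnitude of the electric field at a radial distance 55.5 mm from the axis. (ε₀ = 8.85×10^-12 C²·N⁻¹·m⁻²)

Take a coaxial cylindrical Gaussian surface of radius r = 55.5 mm and length L (r > 34.5 mm, enclosing both).
λ_enc = λ₁ + λ₂ = (-3.20×10^-6) + (-2.21×10^-6) = -5.41e-6 C/m.
Since E is radial and uniform over the curved surface, Φ = E·2πrL = Q_enc/ε₀ = λ_enc L/ε₀.
E = |λ_enc|/(2πε₀r) = (5.41×10^-6)/(2π·8.85×10^-12·0.0555) = 1.75e6 N/C.

|E| = 1.75×10^6 V/m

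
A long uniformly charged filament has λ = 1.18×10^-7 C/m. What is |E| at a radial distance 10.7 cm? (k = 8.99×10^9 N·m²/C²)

Choose a coaxial cylinder of radius r = 10.7 cm (arbitrary length L) as the Gaussian surface.
Q_enc = λL, so λ_enc = 1.18×10^-7 C/m.
Applying ∮E·dA = Q_enc/ε₀ with the end caps contributing no flux:
E = 2k|λ_enc|/r = 2(8.99×10^9)(1.18×10^-7)/(0.107) = 1.98×10^4 N/C.

E ≈ 1.98×10^4 N/C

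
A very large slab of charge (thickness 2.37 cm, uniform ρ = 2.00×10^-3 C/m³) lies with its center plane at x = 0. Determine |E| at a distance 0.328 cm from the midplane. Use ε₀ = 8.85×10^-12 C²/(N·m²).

By symmetry E is perpendicular to the slab. A Gaussian pillbox from −0.328 cm to +0.328 cm (face area A) lies entirely within the slab.
Q_enc = ρ·(2x)·A and flux = 2EA, so 2EA = 2ρxA/ε₀ ⇒ E = |ρ|x/ε₀.
E = (2.00×10^-3)(0.00328)/(8.85×10^-12) = 7.41e5 N/C.

|E| ≈ 7.41×10^5 V/m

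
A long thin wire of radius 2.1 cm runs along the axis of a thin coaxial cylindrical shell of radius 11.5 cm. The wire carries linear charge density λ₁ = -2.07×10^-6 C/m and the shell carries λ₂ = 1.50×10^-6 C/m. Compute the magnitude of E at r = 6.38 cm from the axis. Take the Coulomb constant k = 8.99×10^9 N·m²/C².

|E| ≈ 5.83×10^5 N/C

Choose a coaxial cylinder of radius r = 6.38 cm (arbitrary length L) as the Gaussian surface (between the conductors, 2.1 cm < r < 11.5 cm).
The shell at 11.5 cm lies outside the Gaussian surface, so λ_enc = λ₁ = -2.07×10^-6 C/m.
Gauss's law: E·2πrL = λ_enc L/ε₀.
E = 2k|λ_enc|/r = 2(8.99×10^9)(2.07×10^-6)/(0.0638) = 5.83×10^5 N/C.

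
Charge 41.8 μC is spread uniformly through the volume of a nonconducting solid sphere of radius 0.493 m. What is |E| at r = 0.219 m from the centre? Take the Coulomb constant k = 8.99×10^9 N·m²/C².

Use a concentric Gaussian sphere at r = 0.219 m (r < R).
For a uniform sphere the enclosed fraction is (r/R)³, so Q_enc = (41.8 μC)(0.219/0.493)³ = 3.664×10^-6 C.
Applying ∮E·dA = Q_enc/ε₀ with Φ = E(4πr²):
E = k|Q_enc|/r² = (8.99×10^9)(3.664×10^-6)/(0.219)² = 6.87×10^5 N/C.

|E| = 6.87×10^5 N/C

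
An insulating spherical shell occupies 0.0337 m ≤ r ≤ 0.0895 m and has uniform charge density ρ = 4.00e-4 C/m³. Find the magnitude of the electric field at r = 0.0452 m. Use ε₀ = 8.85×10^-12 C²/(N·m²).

E = 3.99×10^5 N/C

Symmetry ⇒ E = E(r) r̂. Gaussian sphere of radius r = 0.0452 m (within the shell material, 0.0337 m < r < 0.0895 m).
Enclosed charge is the volume from a to r: Q_enc = (4π/3)ρ(r³ − a³) = 9.06e-8 C.
Gauss's law: E·4πr² = Q_enc/ε₀.
E = |Q_enc|/(4πε₀r²) = (9.06e-8)/(4π·8.85×10^-12·(0.0452)²) = 3.99×10^5 N/C.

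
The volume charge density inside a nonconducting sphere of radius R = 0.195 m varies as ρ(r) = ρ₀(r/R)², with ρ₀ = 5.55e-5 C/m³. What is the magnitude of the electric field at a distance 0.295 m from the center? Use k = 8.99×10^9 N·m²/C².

E ≈ 1.07e5 N/C

Use a concentric Gaussian sphere at r = 0.295 m (r > R, all charge enclosed).
Q_enc = 4π ∫₀^R ρ₀(r'/R)^2 r'² dr' = 4πρ₀R³/5 = 1.034×10^-6 C.
Since E is radial and uniform over the Gaussian sphere, Φ = E·4πr² = Q_enc/ε₀.
E = k|Q_enc|/r² = (8.99×10^9)(1.034×10^-6)/(0.295)² = 1.07×10^5 N/C.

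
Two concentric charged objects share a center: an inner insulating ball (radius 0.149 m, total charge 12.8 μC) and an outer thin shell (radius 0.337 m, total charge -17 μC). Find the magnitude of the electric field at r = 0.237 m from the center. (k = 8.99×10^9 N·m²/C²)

|E| = 2.05×10^6 V/m

By spherical symmetry E is radial; choose a Gaussian sphere of radius r = 0.237 m (between the bodies, 0.149 m < r < 0.337 m).
The shell at 0.337 m lies outside the Gaussian surface, so Q_enc = 12.8 μC = 1.28e-5 C.
Applying ∮E·dA = Q_enc/ε₀ with Φ = E(4πr²):
E = k|Q_enc|/r² = (8.99×10^9)(1.28e-5)/(0.237)² = 2.05e6 N/C.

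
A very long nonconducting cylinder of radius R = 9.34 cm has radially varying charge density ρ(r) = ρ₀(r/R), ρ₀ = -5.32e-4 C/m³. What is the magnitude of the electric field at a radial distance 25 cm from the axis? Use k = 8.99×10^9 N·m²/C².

E = 6.99×10^5 N/C

Take a coaxial cylindrical Gaussian surface of radius r = 25 cm and length L (r > R, full charge per length enclosed).
λ_enc = 2π ∫₀^R ρ₀(r'/R)^1 r' dr' = 2πρ₀R²/3 = -9.72×10^-6 C/m.
Gauss's law: E·2πrL = λ_enc L/ε₀.
E = 2k|λ_enc|/r = 2(8.99×10^9)(9.72×10^-6)/(0.25) = 6.99×10^5 N/C.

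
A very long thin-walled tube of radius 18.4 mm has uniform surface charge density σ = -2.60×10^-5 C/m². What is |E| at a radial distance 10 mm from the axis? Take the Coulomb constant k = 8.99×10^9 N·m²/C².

E = 0 (no enclosed charge)

Take a coaxial cylindrical Gaussian surface of radius r = 10 mm and length L (r < 18.4 mm, inside the shell).
No charge is enclosed, so Gauss's law gives E·2πrL = 0 ⇒ E = 0.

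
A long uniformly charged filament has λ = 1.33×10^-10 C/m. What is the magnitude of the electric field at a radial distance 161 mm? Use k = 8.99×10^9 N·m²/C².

Choose a coaxial cylinder of radius r = 161 mm (arbitrary length L) as the Gaussian surface.
Q_enc = λL, so λ_enc = 1.33e-10 C/m.
Since E is radial and uniform over the curved surface, Φ = E·2πrL = Q_enc/ε₀ = λ_enc L/ε₀.
E = 2k|λ_enc|/r = 2(8.99×10^9)(1.33×10^-10)/(0.161) = 14.9 N/C.

|E| = 14.9 N/C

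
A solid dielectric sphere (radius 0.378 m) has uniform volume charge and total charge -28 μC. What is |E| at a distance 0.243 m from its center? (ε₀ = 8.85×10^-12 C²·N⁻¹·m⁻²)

Use a concentric Gaussian sphere at r = 0.243 m (r < R).
For a uniform sphere the enclosed fraction is (r/R)³, so Q_enc = (-28 μC)(0.243/0.378)³ = -7.439e-6 C.
Since E is radial and uniform over the Gaussian sphere, Φ = E·4πr² = Q_enc/ε₀.
E = |Q_enc|/(4πε₀r²) = (7.439e-6)/(4π·8.85×10^-12·(0.243)²) = 1.13×10^6 N/C.

E ≈ 1.13×10^6 N/C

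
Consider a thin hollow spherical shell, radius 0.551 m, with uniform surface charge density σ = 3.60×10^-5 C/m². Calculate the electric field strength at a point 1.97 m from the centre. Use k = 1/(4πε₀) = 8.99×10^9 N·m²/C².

E = 3.18×10^5 N/C

Symmetry ⇒ E = E(r) r̂. Gaussian sphere of radius r = 1.97 m (r > 0.551 m).
The entire shell is enclosed: Q_enc = σ·4πR² = (3.60e-5)·4π·(0.551)² = 1.373×10^-4 C.
Gauss's law: E·4πr² = Q_enc/ε₀.
E = k|Q_enc|/r² = (8.99×10^9)(1.373×10^-4)/(1.97)² = 3.18e5 N/C.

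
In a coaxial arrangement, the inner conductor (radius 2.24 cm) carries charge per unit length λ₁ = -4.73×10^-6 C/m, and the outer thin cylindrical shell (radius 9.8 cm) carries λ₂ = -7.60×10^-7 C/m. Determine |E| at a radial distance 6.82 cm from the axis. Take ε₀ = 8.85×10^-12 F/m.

Take a coaxial cylindrical Gaussian surface of radius r = 6.82 cm and length L (between the conductors, 2.24 cm < r < 9.8 cm).
Only the inner wire is enclosed; the outer shell contributes nothing inside itself. λ_enc = λ₁ = -4.73×10^-6 C/m.
Gauss's law: E·2πrL = λ_enc L/ε₀.
E = |λ_enc|/(2πε₀r) = (4.73×10^-6)/(2π·8.85×10^-12·0.0682) = 1.25e6 N/C.

E ≈ 1.25×10^6 N/C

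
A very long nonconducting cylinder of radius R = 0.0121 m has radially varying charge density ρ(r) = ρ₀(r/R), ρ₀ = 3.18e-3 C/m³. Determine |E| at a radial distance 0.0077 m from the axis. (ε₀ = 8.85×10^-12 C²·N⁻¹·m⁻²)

E = 5.87×10^5 N/C

Choose a coaxial cylinder of radius r = 0.0077 m (arbitrary length L) as the Gaussian surface (r < R).
λ_enc = ∫₀^r ρ(r')·2πr' dr' = (2πρ₀/R)·r^3/3 = 2.513×10^-7 C/m.
Gauss's law: E·2πrL = λ_enc L/ε₀.
E = |λ_enc|/(2πε₀r) = (2.513e-7)/(2π·8.85×10^-12·0.0077) = 5.87×10^5 N/C.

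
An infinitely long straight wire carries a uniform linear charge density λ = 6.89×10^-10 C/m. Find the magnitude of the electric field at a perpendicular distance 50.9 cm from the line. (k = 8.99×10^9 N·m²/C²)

Coaxial Gaussian cylinder, radius r = 50.9 cm, length L.
Q_enc = λL, so λ_enc = 6.89×10^-10 C/m.
Gauss's law: E·2πrL = λ_enc L/ε₀.
E = 2k|λ_enc|/r = 2(8.99×10^9)(6.89e-10)/(0.509) = 24.3 N/C.

|E| ≈ 24.3 N/C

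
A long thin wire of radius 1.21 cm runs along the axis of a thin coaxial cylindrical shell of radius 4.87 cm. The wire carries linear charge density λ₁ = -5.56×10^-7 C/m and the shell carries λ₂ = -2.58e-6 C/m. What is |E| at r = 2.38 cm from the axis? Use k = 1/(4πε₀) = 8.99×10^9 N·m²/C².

E = 4.20e5 N/C

Coaxial Gaussian cylinder, radius r = 2.38 cm, length L (between the conductors, 1.21 cm < r < 4.87 cm).
The shell at 4.87 cm lies outside the Gaussian surface, so λ_enc = λ₁ = -5.56e-7 C/m.
Since E is radial and uniform over the curved surface, Φ = E·2πrL = Q_enc/ε₀ = λ_enc L/ε₀.
E = 2k|λ_enc|/r = 2(8.99×10^9)(5.56×10^-7)/(0.0238) = 4.20×10^5 N/C.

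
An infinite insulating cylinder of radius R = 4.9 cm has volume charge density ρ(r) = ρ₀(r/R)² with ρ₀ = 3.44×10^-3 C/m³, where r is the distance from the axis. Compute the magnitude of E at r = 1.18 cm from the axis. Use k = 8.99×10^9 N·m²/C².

Choose a coaxial cylinder of radius r = 1.18 cm (arbitrary length L) as the Gaussian surface (r < R).
λ_enc = ∫₀^r ρ(r')·2πr' dr' = (2πρ₀/R²)·r^4/4 = 4.363×10^-8 C/m.
By Gauss's law (flux through the curved wall only), E·2πrL = λ_enc L/ε₀.
E = 2k|λ_enc|/r = 2(8.99×10^9)(4.363×10^-8)/(0.0118) = 6.65e4 N/C.

|E| = 6.65×10^4 V/m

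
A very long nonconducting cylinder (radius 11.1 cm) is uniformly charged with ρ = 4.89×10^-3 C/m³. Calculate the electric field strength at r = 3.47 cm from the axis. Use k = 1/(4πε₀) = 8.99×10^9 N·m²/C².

|E| = 9.58×10^6 N/C

Choose a coaxial cylinder of radius r = 3.47 cm (arbitrary length L) as the Gaussian surface (r < R).
Enclosed charge per unit length: λ_enc = ρ·πr² = (4.89×10^-3)π(0.0347)² = 1.85e-5 C/m.
By Gauss's law (flux through the curved wall only), E·2πrL = λ_enc L/ε₀.
E = 2k|λ_enc|/r = 2(8.99×10^9)(1.85e-5)/(0.0347) = 9.58×10^6 N/C.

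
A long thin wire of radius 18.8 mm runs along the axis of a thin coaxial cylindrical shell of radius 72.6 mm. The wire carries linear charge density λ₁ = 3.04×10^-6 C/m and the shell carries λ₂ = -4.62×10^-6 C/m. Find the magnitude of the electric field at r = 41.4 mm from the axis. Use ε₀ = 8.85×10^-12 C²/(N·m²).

|E| = 1.32e6 V/m

Choose a coaxial cylinder of radius r = 41.4 mm (arbitrary length L) as the Gaussian surface (between the conductors, 18.8 mm < r < 72.6 mm).
The shell at 72.6 mm lies outside the Gaussian surface, so λ_enc = λ₁ = 3.04×10^-6 C/m.
Since E is radial and uniform over the curved surface, Φ = E·2πrL = Q_enc/ε₀ = λ_enc L/ε₀.
E = |λ_enc|/(2πε₀r) = (3.04×10^-6)/(2π·8.85×10^-12·0.0414) = 1.32×10^6 N/C.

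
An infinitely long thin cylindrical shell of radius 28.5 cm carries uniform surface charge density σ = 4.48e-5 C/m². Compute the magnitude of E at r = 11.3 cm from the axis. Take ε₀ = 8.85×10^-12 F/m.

E = 0 (no enclosed charge)

Choose a coaxial cylinder of radius r = 11.3 cm (arbitrary length L) as the Gaussian surface (r < 28.5 cm, inside the shell).
All the surface charge lies outside this cylinder: Q_enc = 0, hence E = 0.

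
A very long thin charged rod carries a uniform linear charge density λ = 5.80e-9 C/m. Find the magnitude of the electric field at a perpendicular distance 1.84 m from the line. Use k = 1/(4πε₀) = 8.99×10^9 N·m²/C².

|E| = 56.7 N/C

By cylindrical symmetry E is radial; use a coaxial Gaussian cylinder of radius 1.84 m and length L.
Q_enc = λL, so λ_enc = 5.80×10^-9 C/m.
Gauss's law: E·2πrL = λ_enc L/ε₀.
E = 2k|λ_enc|/r = 2(8.99×10^9)(5.80×10^-9)/(1.84) = 56.7 N/C.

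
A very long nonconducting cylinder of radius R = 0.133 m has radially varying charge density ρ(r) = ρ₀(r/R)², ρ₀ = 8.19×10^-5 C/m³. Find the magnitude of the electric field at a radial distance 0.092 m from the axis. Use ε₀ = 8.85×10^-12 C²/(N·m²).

|E| = 1.02e5 N/C

Choose a coaxial cylinder of radius r = 0.092 m (arbitrary length L) as the Gaussian surface (r < R).
Integrating ρ over the cross-section to radius r: λ_enc = (2πρ₀/R²) ∫₀^r r'^3 dr' = 2πρ₀ r^4/(4·R²) = 5.21e-7 C/m.
Applying ∮E·dA = Q_enc/ε₀ with the end caps contributing no flux:
E = |λ_enc|/(2πε₀r) = (5.21×10^-7)/(2π·8.85×10^-12·0.092) = 1.02e5 N/C.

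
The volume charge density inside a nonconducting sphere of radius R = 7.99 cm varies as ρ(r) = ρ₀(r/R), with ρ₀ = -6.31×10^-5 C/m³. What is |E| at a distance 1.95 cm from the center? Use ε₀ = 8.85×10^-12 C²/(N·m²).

By spherical symmetry E is radial; choose a Gaussian sphere of radius r = 1.95 cm (r < R).
Q_enc = ∫₀^r ρ(r')·4πr'² dr' = (4πρ₀/R) ∫₀^r r'^3 dr' = 4πρ₀ r^4/(4·R) = -3.587×10^-10 C.
Gauss's law: E·4πr² = Q_enc/ε₀.
E = |Q_enc|/(4πε₀r²) = (3.587e-10)/(4π·8.85×10^-12·(0.0195)²) = 8.48e3 N/C.

E ≈ 8.48×10^3 N/C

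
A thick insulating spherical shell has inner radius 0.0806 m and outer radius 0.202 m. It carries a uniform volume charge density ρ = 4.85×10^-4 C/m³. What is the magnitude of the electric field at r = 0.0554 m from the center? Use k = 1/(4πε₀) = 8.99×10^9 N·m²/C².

E = 0

Symmetry ⇒ E = E(r) r̂. Gaussian sphere of radius r = 0.0554 m (r < 0.0806 m, inside the empty cavity).
No charge is enclosed, so by Gauss's law E·4πr² = 0 ⇒ E = 0.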